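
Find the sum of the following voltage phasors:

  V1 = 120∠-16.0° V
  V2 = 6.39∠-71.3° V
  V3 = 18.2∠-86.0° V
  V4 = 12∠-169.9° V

Step 1 — Convert each phasor to rectangular form:
  V1 = 120·(cos(-16.0°) + j·sin(-16.0°)) = 115.4 - j33.08 V
  V2 = 6.39·(cos(-71.3°) + j·sin(-71.3°)) = 2.049 - j6.053 V
  V3 = 18.2·(cos(-86.0°) + j·sin(-86.0°)) = 1.27 - j18.16 V
  V4 = 12·(cos(-169.9°) + j·sin(-169.9°)) = -11.81 - j2.104 V
Step 2 — Sum components: V_total = 106.9 - j59.39 V.
Step 3 — Convert to polar: |V_total| = 122.3 V, ∠V_total = -29.1°.

V_total = 122.3∠-29.1° V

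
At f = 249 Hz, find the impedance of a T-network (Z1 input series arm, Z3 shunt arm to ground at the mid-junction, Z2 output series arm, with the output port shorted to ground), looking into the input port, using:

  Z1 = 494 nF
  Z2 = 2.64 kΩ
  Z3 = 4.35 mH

Step 1 — Angular frequency: ω = 2π·f = 2π·249 = 1565 rad/s.
Step 2 — Component impedances:
  Z1: Z = 1/(jωC) = -j/(ω·C) = 0 - j1294 Ω
  Z2: Z = R = 2640 Ω
  Z3: Z = jωL = j·1565·0.00435 = 0 + j6.806 Ω
Step 3 — With the output port shorted to ground, the output series arm Z2 runs from the junction to ground; the shunt arm Z3 also runs from the junction to ground. They appear in parallel: Z3 || Z2 = 0.01754 + j6.806 Ω.
Step 4 — Series with input arm Z1: Z_in = Z1 + (Z3 || Z2) = 0.01754 - j1287 Ω = 1287∠-90.0° Ω.

Z = 0.01754 - j1287 Ω = 1287∠-90.0° Ω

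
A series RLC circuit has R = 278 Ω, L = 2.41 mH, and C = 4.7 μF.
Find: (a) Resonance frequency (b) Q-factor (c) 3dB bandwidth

Step 1 — Resonance: ω₀ = 1/√(LC) = 1/√(0.00241·4.7e-06) = 9396 rad/s.
Step 2 — f₀ = ω₀/(2π) = 1495 Hz.
Step 3 — Series Q: Q = ω₀L/R = 9396·0.00241/278 = 0.08145.
Step 4 — Bandwidth: Δω = ω₀/Q = 1.154e+05 rad/s; BW = Δω/(2π) = 1.836e+04 Hz.

(a) f₀ = 1495 Hz  (b) Q = 0.08145  (c) BW = 1.836e+04 Hz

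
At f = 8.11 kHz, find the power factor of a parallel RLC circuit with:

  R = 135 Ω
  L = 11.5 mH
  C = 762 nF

Step 1 — Angular frequency: ω = 2π·f = 2π·8110 = 5.096e+04 rad/s.
Step 2 — Component impedances:
  R: Z = R = 135 Ω
  L: Z = jωL = j·5.096e+04·0.0115 = 0 + j586 Ω
  C: Z = 1/(jωC) = -j/(ω·C) = 0 - j25.75 Ω
Step 3 — Parallel combination: 1/Z_total = 1/R + 1/L + 1/C; Z_total = 5.169 - j25.91 Ω = 26.42∠-78.7° Ω.
Step 4 — Power factor: PF = cos(φ) = Re(Z)/|Z| = 5.1693/26.417 = 0.1957.
Step 5 — Type: Im(Z) = -25.91 ⇒ leading (phase φ = -78.7°).

PF = 0.1957 (leading, φ = -78.7°)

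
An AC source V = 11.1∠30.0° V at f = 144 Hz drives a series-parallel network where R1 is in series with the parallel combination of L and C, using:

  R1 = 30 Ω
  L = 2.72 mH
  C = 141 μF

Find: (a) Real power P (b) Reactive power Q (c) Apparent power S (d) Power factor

Step 1 — Angular frequency: ω = 2π·f = 2π·144 = 904.8 rad/s.
Step 2 — Component impedances:
  R1: Z = R = 30 Ω
  L: Z = jωL = j·904.8·0.00272 = 0 + j2.461 Ω
  C: Z = 1/(jωC) = -j/(ω·C) = 0 - j7.839 Ω
Step 3 — Parallel branch: L || C = 1/(1/L + 1/C) = 0 + j3.587 Ω.
Step 4 — Series with R1: Z_total = R1 + (L || C) = 30 + j3.587 Ω = 30.21∠6.8° Ω.
Step 5 — Source phasor: V = 11.1∠30.0° V = 9.613 + j5.55 V.
Step 6 — Current: I = V / Z = 0.3377 + j0.1446 A = 0.3674∠23.2° A.
Step 7 — Complex power: S = V·I* = 4.049 + j0.4842 VA.
Step 8 — Real power: P = Re(S) = 4.049 W.
Step 9 — Reactive power: Q = Im(S) = 0.4842 VAR.
Step 10 — Apparent power: |S| = 4.078 VA.
Step 11 — Power factor: PF = P/|S| = 0.9929 (lagging).

(a) P = 4.049 W  (b) Q = 0.4842 VAR  (c) S = 4.078 VA  (d) PF = 0.9929 (lagging)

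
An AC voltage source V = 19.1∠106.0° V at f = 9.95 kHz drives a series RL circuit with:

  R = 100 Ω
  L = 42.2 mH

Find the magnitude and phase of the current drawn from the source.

Step 1 — Angular frequency: ω = 2π·f = 2π·9950 = 6.252e+04 rad/s.
Step 2 — Component impedances:
  R: Z = R = 100 Ω
  L: Z = jωL = j·6.252e+04·0.0422 = 0 + j2638 Ω
Step 3 — Series combination: Z_total = R + L = 100 + j2638 Ω = 2640∠87.8° Ω.
Step 4 — Source phasor: V = 19.1∠106.0° V = -5.265 + j18.36 V.
Step 5 — Ohm's law: I = V / Z_total = (-5.265 + j18.36) / (100 + j2638) = 0.006874 + j0.002256 A.
Step 6 — Convert to polar: |I| = 0.007234 A, ∠I = 18.2°.

I = 0.007234∠18.2° A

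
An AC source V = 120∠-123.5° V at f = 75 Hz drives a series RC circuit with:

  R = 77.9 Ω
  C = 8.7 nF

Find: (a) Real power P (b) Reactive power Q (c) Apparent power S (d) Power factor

Step 1 — Angular frequency: ω = 2π·f = 2π·75 = 471.2 rad/s.
Step 2 — Component impedances:
  R: Z = R = 77.9 Ω
  C: Z = 1/(jωC) = -j/(ω·C) = 0 - j2.439e+05 Ω
Step 3 — Series combination: Z_total = R + C = 77.9 - j2.439e+05 Ω = 2.439e+05∠-90.0° Ω.
Step 4 — Source phasor: V = 120∠-123.5° V = -66.23 - j100.1 V.
Step 5 — Current: I = V / Z = 0.0004102 - j0.0002717 A = 0.000492∠-33.5° A.
Step 6 — Complex power: S = V·I* = 1.885e-05 - j0.05904 VA.
Step 7 — Real power: P = Re(S) = 1.885e-05 W.
Step 8 — Reactive power: Q = Im(S) = -0.05904 VAR.
Step 9 — Apparent power: |S| = 0.05904 VA.
Step 10 — Power factor: PF = P/|S| = 0.0003194 (leading).

(a) P = 1.885e-05 W  (b) Q = -0.05904 VAR  (c) S = 0.05904 VA  (d) PF = 0.0003194 (leading)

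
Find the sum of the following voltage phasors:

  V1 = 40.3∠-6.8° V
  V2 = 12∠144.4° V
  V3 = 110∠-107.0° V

Step 1 — Convert each phasor to rectangular form:
  V1 = 40.3·(cos(-6.8°) + j·sin(-6.8°)) = 40.02 - j4.772 V
  V2 = 12·(cos(144.4°) + j·sin(144.4°)) = -9.757 + j6.985 V
  V3 = 110·(cos(-107.0°) + j·sin(-107.0°)) = -32.16 - j105.2 V
Step 2 — Sum components: V_total = -1.902 - j103 V.
Step 3 — Convert to polar: |V_total| = 103 V, ∠V_total = -91.1°.

V_total = 103∠-91.1° V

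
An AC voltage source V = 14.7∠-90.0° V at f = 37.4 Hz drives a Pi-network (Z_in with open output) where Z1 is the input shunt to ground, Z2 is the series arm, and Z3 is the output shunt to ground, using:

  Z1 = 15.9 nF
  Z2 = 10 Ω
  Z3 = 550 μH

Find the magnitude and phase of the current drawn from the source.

Step 1 — Angular frequency: ω = 2π·f = 2π·37.4 = 235 rad/s.
Step 2 — Component impedances:
  Z1: Z = 1/(jωC) = -j/(ω·C) = 0 - j2.676e+05 Ω
  Z2: Z = R = 10 Ω
  Z3: Z = jωL = j·235·0.00055 = 0 + j0.1292 Ω
Step 3 — With open output, the series arm Z2 and the output shunt Z3 appear in series to ground: Z2 + Z3 = 10 + j0.1292 Ω.
Step 4 — Parallel with input shunt Z1: Z_in = Z1 || (Z2 + Z3) = 10 + j0.1289 Ω = 10∠0.7° Ω.
Step 5 — Source phasor: V = 14.7∠-90.0° V = 0 - j14.7 V.
Step 6 — Ohm's law: I = V / Z_total = (0 - j14.7) / (10 + j0.1289) = -0.01894 - j1.47 A.
Step 7 — Convert to polar: |I| = 1.47 A, ∠I = -90.7°.

I = 1.47∠-90.7° A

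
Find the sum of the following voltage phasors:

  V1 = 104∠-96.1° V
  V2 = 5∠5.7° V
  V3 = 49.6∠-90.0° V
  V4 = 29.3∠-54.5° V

Step 1 — Convert each phasor to rectangular form:
  V1 = 104·(cos(-96.1°) + j·sin(-96.1°)) = -11.05 - j103.4 V
  V2 = 5·(cos(5.7°) + j·sin(5.7°)) = 4.975 + j0.4966 V
  V3 = 49.6·(cos(-90.0°) + j·sin(-90.0°)) = 0 - j49.6 V
  V4 = 29.3·(cos(-54.5°) + j·sin(-54.5°)) = 17.01 - j23.85 V
Step 2 — Sum components: V_total = 10.94 - j176.4 V.
Step 3 — Convert to polar: |V_total| = 176.7 V, ∠V_total = -86.5°.

V_total = 176.7∠-86.5° V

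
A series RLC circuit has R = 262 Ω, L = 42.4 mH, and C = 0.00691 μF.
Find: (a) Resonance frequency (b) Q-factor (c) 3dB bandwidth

Step 1 — Resonance: ω₀ = 1/√(LC) = 1/√(0.0424·6.91e-09) = 5.842e+04 rad/s.
Step 2 — f₀ = ω₀/(2π) = 9298 Hz.
Step 3 — Series Q: Q = ω₀L/R = 5.842e+04·0.0424/262 = 9.455.
Step 4 — Bandwidth: Δω = ω₀/Q = 6179 rad/s; BW = Δω/(2π) = 983.5 Hz.

(a) f₀ = 9298 Hz  (b) Q = 9.455  (c) BW = 983.5 Hz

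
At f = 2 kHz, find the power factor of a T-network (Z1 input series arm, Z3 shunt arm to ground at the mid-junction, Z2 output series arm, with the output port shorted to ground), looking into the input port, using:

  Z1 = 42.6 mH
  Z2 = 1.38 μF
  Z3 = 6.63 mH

Step 1 — Angular frequency: ω = 2π·f = 2π·2000 = 1.257e+04 rad/s.
Step 2 — Component impedances:
  Z1: Z = jωL = j·1.257e+04·0.0426 = 0 + j535.3 Ω
  Z2: Z = 1/(jωC) = -j/(ω·C) = 0 - j57.66 Ω
  Z3: Z = jωL = j·1.257e+04·0.00663 = 0 + j83.32 Ω
Step 3 — With the output port shorted to ground, the output series arm Z2 runs from the junction to ground; the shunt arm Z3 also runs from the junction to ground. They appear in parallel: Z3 || Z2 = 0 - j187.3 Ω.
Step 4 — Series with input arm Z1: Z_in = Z1 + (Z3 || Z2) = 0 + j348 Ω = 348∠90.0° Ω.
Step 5 — Power factor: PF = cos(φ) = Re(Z)/|Z| = 0/348 = 0.
Step 6 — Type: Im(Z) = 348 ⇒ lagging (phase φ = 90.0°).

PF = 0 (lagging, φ = 90.0°)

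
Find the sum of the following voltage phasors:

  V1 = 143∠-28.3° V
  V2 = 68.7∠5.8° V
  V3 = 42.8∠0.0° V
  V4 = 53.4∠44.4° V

Step 1 — Convert each phasor to rectangular form:
  V1 = 143·(cos(-28.3°) + j·sin(-28.3°)) = 125.9 - j67.79 V
  V2 = 68.7·(cos(5.8°) + j·sin(5.8°)) = 68.35 + j6.943 V
  V3 = 42.8·(cos(0.0°) + j·sin(0.0°)) = 42.8 V
  V4 = 53.4·(cos(44.4°) + j·sin(44.4°)) = 38.15 + j37.36 V
Step 2 — Sum components: V_total = 275.2 - j23.49 V.
Step 3 — Convert to polar: |V_total| = 276.2 V, ∠V_total = -4.9°.

V_total = 276.2∠-4.9° V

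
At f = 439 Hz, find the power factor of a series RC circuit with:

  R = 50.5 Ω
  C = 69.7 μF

Step 1 — Angular frequency: ω = 2π·f = 2π·439 = 2758 rad/s.
Step 2 — Component impedances:
  R: Z = R = 50.5 Ω
  C: Z = 1/(jωC) = -j/(ω·C) = 0 - j5.201 Ω
Step 3 — Series combination: Z_total = R + C = 50.5 - j5.201 Ω = 50.77∠-5.9° Ω.
Step 4 — Power factor: PF = cos(φ) = Re(Z)/|Z| = 50.5/50.77 = 0.9947.
Step 5 — Type: Im(Z) = -5.201 ⇒ leading (phase φ = -5.9°).

PF = 0.9947 (leading, φ = -5.9°)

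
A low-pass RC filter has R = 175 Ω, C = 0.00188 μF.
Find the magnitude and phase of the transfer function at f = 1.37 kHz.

Step 1 — Angular frequency: ω = 2π·1370 = 8608 rad/s.
Step 2 — Transfer function: H(jω) = 1/(1 + jωRC).
Step 3 — Denominator: 1 + jωRC = 1 + j·8608·175·1.88e-09 = 1 + j0.002832.
Step 4 — H = 1 - j0.002832.
Step 5 — Magnitude: |H| = 1 (-0.0 dB); phase: φ = -0.2°.

|H| = 1 (-0.0 dB), φ = -0.2°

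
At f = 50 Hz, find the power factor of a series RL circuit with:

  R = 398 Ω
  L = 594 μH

Step 1 — Angular frequency: ω = 2π·f = 2π·50 = 314.2 rad/s.
Step 2 — Component impedances:
  R: Z = R = 398 Ω
  L: Z = jωL = j·314.2·0.000594 = 0 + j0.1866 Ω
Step 3 — Series combination: Z_total = R + L = 398 + j0.1866 Ω = 398∠0.0° Ω.
Step 4 — Power factor: PF = cos(φ) = Re(Z)/|Z| = 398/398 = 1.
Step 5 — Type: Im(Z) = 0.1866 ⇒ lagging (phase φ = 0.0°).

PF = 1 (lagging, φ = 0.0°)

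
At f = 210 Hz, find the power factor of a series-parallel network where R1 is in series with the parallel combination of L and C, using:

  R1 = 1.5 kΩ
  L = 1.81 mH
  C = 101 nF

Step 1 — Angular frequency: ω = 2π·f = 2π·210 = 1319 rad/s.
Step 2 — Component impedances:
  R1: Z = R = 1500 Ω
  L: Z = jωL = j·1319·0.00181 = 0 + j2.388 Ω
  C: Z = 1/(jωC) = -j/(ω·C) = 0 - j7504 Ω
Step 3 — Parallel branch: L || C = 1/(1/L + 1/C) = 0 + j2.389 Ω.
Step 4 — Series with R1: Z_total = R1 + (L || C) = 1500 + j2.389 Ω = 1500∠0.1° Ω.
Step 5 — Power factor: PF = cos(φ) = Re(Z)/|Z| = 1500/1500 = 1.
Step 6 — Type: Im(Z) = 2.389 ⇒ lagging (phase φ = 0.1°).

PF = 1 (lagging, φ = 0.1°)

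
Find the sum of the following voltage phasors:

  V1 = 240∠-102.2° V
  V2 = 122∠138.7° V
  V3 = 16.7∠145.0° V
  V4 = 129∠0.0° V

Step 1 — Convert each phasor to rectangular form:
  V1 = 240·(cos(-102.2°) + j·sin(-102.2°)) = -50.72 - j234.6 V
  V2 = 122·(cos(138.7°) + j·sin(138.7°)) = -91.65 + j80.52 V
  V3 = 16.7·(cos(145.0°) + j·sin(145.0°)) = -13.68 + j9.579 V
  V4 = 129·(cos(0.0°) + j·sin(0.0°)) = 129 V
Step 2 — Sum components: V_total = -27.05 - j144.5 V.
Step 3 — Convert to polar: |V_total| = 147 V, ∠V_total = -100.6°.

V_total = 147∠-100.6° V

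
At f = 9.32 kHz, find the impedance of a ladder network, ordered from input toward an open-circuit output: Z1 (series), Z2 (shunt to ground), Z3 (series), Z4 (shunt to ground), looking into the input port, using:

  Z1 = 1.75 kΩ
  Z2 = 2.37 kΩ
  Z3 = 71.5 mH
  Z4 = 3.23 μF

Step 1 — Angular frequency: ω = 2π·f = 2π·9320 = 5.856e+04 rad/s.
Step 2 — Component impedances:
  Z1: Z = R = 1750 Ω
  Z2: Z = R = 2370 Ω
  Z3: Z = jωL = j·5.856e+04·0.0715 = 0 + j4187 Ω
  Z4: Z = 1/(jωC) = -j/(ω·C) = 0 - j5.287 Ω
Step 3 — Ladder network (open output): work backward from the far end, alternating series and parallel combinations. Z_in = 3544 + j1017 Ω = 3687∠16.0° Ω.

Z = 3544 + j1017 Ω = 3687∠16.0° Ω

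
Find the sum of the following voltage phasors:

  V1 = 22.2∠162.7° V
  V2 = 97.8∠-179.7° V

Step 1 — Convert each phasor to rectangular form:
  V1 = 22.2·(cos(162.7°) + j·sin(162.7°)) = -21.2 + j6.602 V
  V2 = 97.8·(cos(-179.7°) + j·sin(-179.7°)) = -97.8 - j0.5121 V
Step 2 — Sum components: V_total = -119 + j6.09 V.
Step 3 — Convert to polar: |V_total| = 119.2 V, ∠V_total = 177.1°.

V_total = 119.2∠177.1° V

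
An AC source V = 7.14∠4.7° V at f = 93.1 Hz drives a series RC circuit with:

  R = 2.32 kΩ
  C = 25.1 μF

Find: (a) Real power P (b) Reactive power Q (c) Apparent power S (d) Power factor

Step 1 — Angular frequency: ω = 2π·f = 2π·93.1 = 585 rad/s.
Step 2 — Component impedances:
  R: Z = R = 2320 Ω
  C: Z = 1/(jωC) = -j/(ω·C) = 0 - j68.11 Ω
Step 3 — Series combination: Z_total = R + C = 2320 - j68.11 Ω = 2321∠-1.7° Ω.
Step 4 — Source phasor: V = 7.14∠4.7° V = 7.116 + j0.585 V.
Step 5 — Current: I = V / Z = 0.003057 + j0.0003419 A = 0.003076∠6.4° A.
Step 6 — Complex power: S = V·I* = 0.02196 - j0.0006445 VA.
Step 7 — Real power: P = Re(S) = 0.02196 W.
Step 8 — Reactive power: Q = Im(S) = -0.0006445 VAR.
Step 9 — Apparent power: |S| = 0.02196 VA.
Step 10 — Power factor: PF = P/|S| = 0.9996 (leading).

(a) P = 0.02196 W  (b) Q = -0.0006445 VAR  (c) S = 0.02196 VA  (d) PF = 0.9996 (leading)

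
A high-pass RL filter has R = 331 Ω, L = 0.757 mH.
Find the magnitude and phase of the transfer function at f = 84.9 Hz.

Step 1 — Angular frequency: ω = 2π·84.9 = 533.4 rad/s.
Step 2 — Transfer function: H(jω) = jωL/(R + jωL).
Step 3 — Numerator jωL = j·0.4038; denominator R + jωL = 331 + j0.4038.
Step 4 — H = 1.488e-06 + j0.00122.
Step 5 — Magnitude: |H| = 0.00122 (-58.3 dB); phase: φ = 89.9°.

|H| = 0.00122 (-58.3 dB), φ = 89.9°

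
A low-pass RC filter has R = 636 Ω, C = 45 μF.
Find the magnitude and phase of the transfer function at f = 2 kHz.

Step 1 — Angular frequency: ω = 2π·2000 = 1.257e+04 rad/s.
Step 2 — Transfer function: H(jω) = 1/(1 + jωRC).
Step 3 — Denominator: 1 + jωRC = 1 + j·1.257e+04·636·4.5e-05 = 1 + j359.6.
Step 4 — H = 7.731e-06 - j0.00278.
Step 5 — Magnitude: |H| = 0.00278 (-51.1 dB); phase: φ = -89.8°.

|H| = 0.00278 (-51.1 dB), φ = -89.8°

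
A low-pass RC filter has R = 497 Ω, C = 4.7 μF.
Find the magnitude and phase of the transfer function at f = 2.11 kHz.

Step 1 — Angular frequency: ω = 2π·2110 = 1.326e+04 rad/s.
Step 2 — Transfer function: H(jω) = 1/(1 + jωRC).
Step 3 — Denominator: 1 + jωRC = 1 + j·1.326e+04·497·4.7e-06 = 1 + j30.97.
Step 4 — H = 0.001042 - j0.03226.
Step 5 — Magnitude: |H| = 0.03227 (-29.8 dB); phase: φ = -88.2°.

|H| = 0.03227 (-29.8 dB), φ = -88.2°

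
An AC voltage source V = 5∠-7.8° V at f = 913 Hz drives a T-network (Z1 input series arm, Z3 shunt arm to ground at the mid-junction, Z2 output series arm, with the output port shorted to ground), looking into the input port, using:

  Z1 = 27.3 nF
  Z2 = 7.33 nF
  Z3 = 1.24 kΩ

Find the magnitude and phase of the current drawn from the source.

Step 1 — Angular frequency: ω = 2π·f = 2π·913 = 5737 rad/s.
Step 2 — Component impedances:
  Z1: Z = 1/(jωC) = -j/(ω·C) = 0 - j6385 Ω
  Z2: Z = 1/(jωC) = -j/(ω·C) = 0 - j2.378e+04 Ω
  Z3: Z = R = 1240 Ω
Step 3 — With the output port shorted to ground, the output series arm Z2 runs from the junction to ground; the shunt arm Z3 also runs from the junction to ground. They appear in parallel: Z3 || Z2 = 1237 - j64.48 Ω.
Step 4 — Series with input arm Z1: Z_in = Z1 + (Z3 || Z2) = 1237 - j6450 Ω = 6567∠-79.1° Ω.
Step 5 — Source phasor: V = 5∠-7.8° V = 4.954 - j0.6786 V.
Step 6 — Ohm's law: I = V / Z_total = (4.954 - j0.6786) / (1237 - j6450) = 0.0002435 + j0.0007213 A.
Step 7 — Convert to polar: |I| = 0.0007613 A, ∠I = 71.3°.

I = 0.0007613∠71.3° A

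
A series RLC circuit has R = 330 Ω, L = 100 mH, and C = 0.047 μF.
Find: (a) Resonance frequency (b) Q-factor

Step 1 — Resonance condition Im(Z)=0 gives ω₀ = 1/√(LC).
Step 2 — ω₀ = 1/√(0.1·4.7e-08) = 1.459e+04 rad/s.
Step 3 — f₀ = ω₀/(2π) = 2322 Hz.
Step 4 — Series Q: Q = ω₀L/R = 1.459e+04·0.1/330 = 4.42.

(a) f₀ = 2322 Hz  (b) Q = 4.42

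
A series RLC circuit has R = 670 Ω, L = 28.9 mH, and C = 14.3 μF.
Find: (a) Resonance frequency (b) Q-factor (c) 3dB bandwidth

Step 1 — Resonance: ω₀ = 1/√(LC) = 1/√(0.0289·1.43e-05) = 1556 rad/s.
Step 2 — f₀ = ω₀/(2π) = 247.6 Hz.
Step 3 — Series Q: Q = ω₀L/R = 1556·0.0289/670 = 0.0671.
Step 4 — Bandwidth: Δω = ω₀/Q = 2.318e+04 rad/s; BW = Δω/(2π) = 3690 Hz.

(a) f₀ = 247.6 Hz  (b) Q = 0.0671  (c) BW = 3690 Hz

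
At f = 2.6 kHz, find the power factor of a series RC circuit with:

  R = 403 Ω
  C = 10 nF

Step 1 — Angular frequency: ω = 2π·f = 2π·2600 = 1.634e+04 rad/s.
Step 2 — Component impedances:
  R: Z = R = 403 Ω
  C: Z = 1/(jωC) = -j/(ω·C) = 0 - j6121 Ω
Step 3 — Series combination: Z_total = R + C = 403 - j6121 Ω = 6135∠-86.2° Ω.
Step 4 — Power factor: PF = cos(φ) = Re(Z)/|Z| = 403/6135 = 0.06569.
Step 5 — Type: Im(Z) = -6121 ⇒ leading (phase φ = -86.2°).

PF = 0.06569 (leading, φ = -86.2°)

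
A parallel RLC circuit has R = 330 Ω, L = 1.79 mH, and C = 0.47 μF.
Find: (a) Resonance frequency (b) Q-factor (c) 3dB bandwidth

Step 1 — Resonance: ω₀ = 1/√(LC) = 1/√(0.00179·4.7e-07) = 3.448e+04 rad/s.
Step 2 — f₀ = ω₀/(2π) = 5487 Hz.
Step 3 — Parallel Q: Q = R/(ω₀L) = 330/(3.448e+04·0.00179) = 5.347.
Step 4 — Bandwidth: Δω = ω₀/Q = 6447 rad/s; BW = Δω/(2π) = 1026 Hz.

(a) f₀ = 5487 Hz  (b) Q = 5.347  (c) BW = 1026 Hz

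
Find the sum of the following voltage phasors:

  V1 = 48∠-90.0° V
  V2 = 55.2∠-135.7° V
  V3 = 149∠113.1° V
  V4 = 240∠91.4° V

Step 1 — Convert each phasor to rectangular form:
  V1 = 48·(cos(-90.0°) + j·sin(-90.0°)) = 0 - j48 V
  V2 = 55.2·(cos(-135.7°) + j·sin(-135.7°)) = -39.51 - j38.55 V
  V3 = 149·(cos(113.1°) + j·sin(113.1°)) = -58.46 + j137.1 V
  V4 = 240·(cos(91.4°) + j·sin(91.4°)) = -5.864 + j239.9 V
Step 2 — Sum components: V_total = -103.8 + j290.4 V.
Step 3 — Convert to polar: |V_total| = 308.4 V, ∠V_total = 109.7°.

V_total = 308.4∠109.7° V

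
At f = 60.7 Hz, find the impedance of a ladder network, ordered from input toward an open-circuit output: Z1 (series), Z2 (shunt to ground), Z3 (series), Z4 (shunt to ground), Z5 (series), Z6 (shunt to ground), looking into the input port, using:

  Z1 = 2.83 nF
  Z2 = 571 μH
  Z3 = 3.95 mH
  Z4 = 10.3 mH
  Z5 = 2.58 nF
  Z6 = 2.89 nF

Step 1 — Angular frequency: ω = 2π·f = 2π·60.7 = 381.4 rad/s.
Step 2 — Component impedances:
  Z1: Z = 1/(jωC) = -j/(ω·C) = 0 - j9.265e+05 Ω
  Z2: Z = jωL = j·381.4·0.000571 = 0 + j0.2178 Ω
  Z3: Z = jωL = j·381.4·0.00395 = 0 + j1.506 Ω
  Z4: Z = jωL = j·381.4·0.0103 = 0 + j3.928 Ω
  Z5: Z = 1/(jωC) = -j/(ω·C) = 0 - j1.016e+06 Ω
  Z6: Z = 1/(jωC) = -j/(ω·C) = 0 - j9.073e+05 Ω
Step 3 — Ladder network (open output): work backward from the far end, alternating series and parallel combinations. Z_in = 0 - j9.265e+05 Ω = 9.265e+05∠-90.0° Ω.

Z = 0 - j9.265e+05 Ω = 9.265e+05∠-90.0° Ω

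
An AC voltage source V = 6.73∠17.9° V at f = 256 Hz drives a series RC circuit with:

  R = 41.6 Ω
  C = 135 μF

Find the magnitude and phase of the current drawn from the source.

Step 1 — Angular frequency: ω = 2π·f = 2π·256 = 1608 rad/s.
Step 2 — Component impedances:
  R: Z = R = 41.6 Ω
  C: Z = 1/(jωC) = -j/(ω·C) = 0 - j4.605 Ω
Step 3 — Series combination: Z_total = R + C = 41.6 - j4.605 Ω = 41.85∠-6.3° Ω.
Step 4 — Source phasor: V = 6.73∠17.9° V = 6.404 + j2.069 V.
Step 5 — Ohm's law: I = V / Z_total = (6.404 + j2.069) / (41.6 - j4.605) = 0.1466 + j0.06596 A.
Step 6 — Convert to polar: |I| = 0.1608 A, ∠I = 24.2°.

I = 0.1608∠24.2° A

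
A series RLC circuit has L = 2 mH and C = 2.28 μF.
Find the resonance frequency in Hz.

Step 1 — Resonance condition Im(Z)=0 gives ω₀ = 1/√(LC).
Step 2 — ω₀ = 1/√(0.002·2.28e-06) = 1.481e+04 rad/s.
Step 3 — f₀ = ω₀/(2π) = 2357 Hz.

f₀ = 2357 Hz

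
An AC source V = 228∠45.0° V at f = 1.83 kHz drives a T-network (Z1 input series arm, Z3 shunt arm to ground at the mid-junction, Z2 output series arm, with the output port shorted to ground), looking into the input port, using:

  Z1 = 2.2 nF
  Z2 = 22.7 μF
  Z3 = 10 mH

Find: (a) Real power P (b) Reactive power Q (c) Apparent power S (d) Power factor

Step 1 — Angular frequency: ω = 2π·f = 2π·1830 = 1.15e+04 rad/s.
Step 2 — Component impedances:
  Z1: Z = 1/(jωC) = -j/(ω·C) = 0 - j3.953e+04 Ω
  Z2: Z = 1/(jωC) = -j/(ω·C) = 0 - j3.831 Ω
  Z3: Z = jωL = j·1.15e+04·0.01 = 0 + j115 Ω
Step 3 — With the output port shorted to ground, the output series arm Z2 runs from the junction to ground; the shunt arm Z3 also runs from the junction to ground. They appear in parallel: Z3 || Z2 = 0 - j3.963 Ω.
Step 4 — Series with input arm Z1: Z_in = Z1 + (Z3 || Z2) = 0 - j3.954e+04 Ω = 3.954e+04∠-90.0° Ω.
Step 5 — Source phasor: V = 228∠45.0° V = 161.2 + j161.2 V.
Step 6 — Current: I = V / Z = -0.004078 + j0.004078 A = 0.005767∠135.0° A.
Step 7 — Complex power: S = V·I* = 0 - j1.315 VA.
Step 8 — Real power: P = Re(S) = 0 W.
Step 9 — Reactive power: Q = Im(S) = -1.315 VAR.
Step 10 — Apparent power: |S| = 1.315 VA.
Step 11 — Power factor: PF = P/|S| = 0 (leading).

(a) P = 0 W  (b) Q = -1.315 VAR  (c) S = 1.315 VA  (d) PF = 0 (leading)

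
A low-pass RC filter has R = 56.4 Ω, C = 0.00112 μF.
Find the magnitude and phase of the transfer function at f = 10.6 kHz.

Step 1 — Angular frequency: ω = 2π·1.06e+04 = 6.66e+04 rad/s.
Step 2 — Transfer function: H(jω) = 1/(1 + jωRC).
Step 3 — Denominator: 1 + jωRC = 1 + j·6.66e+04·56.4·1.12e-09 = 1 + j0.004207.
Step 4 — H = 1 - j0.004207.
Step 5 — Magnitude: |H| = 1 (-0.0 dB); phase: φ = -0.2°.

|H| = 1 (-0.0 dB), φ = -0.2°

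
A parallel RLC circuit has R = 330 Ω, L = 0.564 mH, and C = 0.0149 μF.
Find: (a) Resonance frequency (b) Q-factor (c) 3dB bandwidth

Step 1 — Resonance: ω₀ = 1/√(LC) = 1/√(0.000564·1.49e-08) = 3.45e+05 rad/s.
Step 2 — f₀ = ω₀/(2π) = 5.49e+04 Hz.
Step 3 — Parallel Q: Q = R/(ω₀L) = 330/(3.45e+05·0.000564) = 1.696.
Step 4 — Bandwidth: Δω = ω₀/Q = 2.034e+05 rad/s; BW = Δω/(2π) = 3.237e+04 Hz.

(a) f₀ = 5.49e+04 Hz  (b) Q = 1.696  (c) BW = 3.237e+04 Hz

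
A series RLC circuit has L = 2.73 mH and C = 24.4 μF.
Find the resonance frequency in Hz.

Step 1 — Resonance condition Im(Z)=0 gives ω₀ = 1/√(LC).
Step 2 — ω₀ = 1/√(0.00273·2.44e-05) = 3875 rad/s.
Step 3 — f₀ = ω₀/(2π) = 616.7 Hz.

f₀ = 616.7 Hz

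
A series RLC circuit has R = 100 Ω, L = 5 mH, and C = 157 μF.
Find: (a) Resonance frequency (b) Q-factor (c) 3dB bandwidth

Step 1 — Resonance: ω₀ = 1/√(LC) = 1/√(0.005·0.000157) = 1129 rad/s.
Step 2 — f₀ = ω₀/(2π) = 179.6 Hz.
Step 3 — Series Q: Q = ω₀L/R = 1129·0.005/100 = 0.05643.
Step 4 — Bandwidth: Δω = ω₀/Q = 2e+04 rad/s; BW = Δω/(2π) = 3183 Hz.

(a) f₀ = 179.6 Hz  (b) Q = 0.05643  (c) BW = 3183 Hz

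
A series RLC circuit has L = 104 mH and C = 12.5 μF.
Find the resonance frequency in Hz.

Step 1 — Resonance condition Im(Z)=0 gives ω₀ = 1/√(LC).
Step 2 — ω₀ = 1/√(0.104·1.25e-05) = 877.1 rad/s.
Step 3 — f₀ = ω₀/(2π) = 139.6 Hz.

f₀ = 139.6 Hz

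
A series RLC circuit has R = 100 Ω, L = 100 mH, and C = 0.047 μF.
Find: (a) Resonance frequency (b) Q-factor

Step 1 — Resonance condition Im(Z)=0 gives ω₀ = 1/√(LC).
Step 2 — ω₀ = 1/√(0.1·4.7e-08) = 1.459e+04 rad/s.
Step 3 — f₀ = ω₀/(2π) = 2322 Hz.
Step 4 — Series Q: Q = ω₀L/R = 1.459e+04·0.1/100 = 14.59.

(a) f₀ = 2322 Hz  (b) Q = 14.59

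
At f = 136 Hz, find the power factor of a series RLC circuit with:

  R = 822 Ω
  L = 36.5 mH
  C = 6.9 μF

Step 1 — Angular frequency: ω = 2π·f = 2π·136 = 854.5 rad/s.
Step 2 — Component impedances:
  R: Z = R = 822 Ω
  L: Z = jωL = j·854.5·0.0365 = 0 + j31.19 Ω
  C: Z = 1/(jωC) = -j/(ω·C) = 0 - j169.6 Ω
Step 3 — Series combination: Z_total = R + L + C = 822 - j138.4 Ω = 833.6∠-9.6° Ω.
Step 4 — Power factor: PF = cos(φ) = Re(Z)/|Z| = 822/833.6 = 0.9861.
Step 5 — Type: Im(Z) = -138.4 ⇒ leading (phase φ = -9.6°).

PF = 0.9861 (leading, φ = -9.6°)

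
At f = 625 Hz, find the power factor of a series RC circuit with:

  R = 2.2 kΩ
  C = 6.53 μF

Step 1 — Angular frequency: ω = 2π·f = 2π·625 = 3927 rad/s.
Step 2 — Component impedances:
  R: Z = R = 2200 Ω
  C: Z = 1/(jωC) = -j/(ω·C) = 0 - j39 Ω
Step 3 — Series combination: Z_total = R + C = 2200 - j39 Ω = 2200∠-1.0° Ω.
Step 4 — Power factor: PF = cos(φ) = Re(Z)/|Z| = 2200/2200.35 = 0.9998.
Step 5 — Type: Im(Z) = -39 ⇒ leading (phase φ = -1.0°).

PF = 0.9998 (leading, φ = -1.0°)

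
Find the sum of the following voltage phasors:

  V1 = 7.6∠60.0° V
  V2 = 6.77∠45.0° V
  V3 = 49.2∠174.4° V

Step 1 — Convert each phasor to rectangular form:
  V1 = 7.6·(cos(60.0°) + j·sin(60.0°)) = 3.8 + j6.582 V
  V2 = 6.77·(cos(45.0°) + j·sin(45.0°)) = 4.787 + j4.787 V
  V3 = 49.2·(cos(174.4°) + j·sin(174.4°)) = -48.97 + j4.801 V
Step 2 — Sum components: V_total = -40.38 + j16.17 V.
Step 3 — Convert to polar: |V_total| = 43.5 V, ∠V_total = 158.2°.

V_total = 43.5∠158.2° V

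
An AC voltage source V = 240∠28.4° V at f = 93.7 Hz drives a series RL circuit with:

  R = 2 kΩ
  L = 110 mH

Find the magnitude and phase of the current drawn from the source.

Step 1 — Angular frequency: ω = 2π·f = 2π·93.7 = 588.7 rad/s.
Step 2 — Component impedances:
  R: Z = R = 2000 Ω
  L: Z = jωL = j·588.7·0.11 = 0 + j64.76 Ω
Step 3 — Series combination: Z_total = R + L = 2000 + j64.76 Ω = 2001∠1.9° Ω.
Step 4 — Source phasor: V = 240∠28.4° V = 211.1 + j114.1 V.
Step 5 — Ohm's law: I = V / Z_total = (211.1 + j114.1) / (2000 + j64.76) = 0.1073 + j0.0536 A.
Step 6 — Convert to polar: |I| = 0.1199 A, ∠I = 26.5°.

I = 0.1199∠26.5° A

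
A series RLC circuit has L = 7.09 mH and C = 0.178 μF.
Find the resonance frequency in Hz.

Step 1 — Resonance condition Im(Z)=0 gives ω₀ = 1/√(LC).
Step 2 — ω₀ = 1/√(0.00709·1.78e-07) = 2.815e+04 rad/s.
Step 3 — f₀ = ω₀/(2π) = 4480 Hz.

f₀ = 4480 Hz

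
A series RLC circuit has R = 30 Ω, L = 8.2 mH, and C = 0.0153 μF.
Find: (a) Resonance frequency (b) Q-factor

Step 1 — Resonance condition Im(Z)=0 gives ω₀ = 1/√(LC).
Step 2 — ω₀ = 1/√(0.0082·1.53e-08) = 8.928e+04 rad/s.
Step 3 — f₀ = ω₀/(2π) = 1.421e+04 Hz.
Step 4 — Series Q: Q = ω₀L/R = 8.928e+04·0.0082/30 = 24.4.

(a) f₀ = 1.421e+04 Hz  (b) Q = 24.4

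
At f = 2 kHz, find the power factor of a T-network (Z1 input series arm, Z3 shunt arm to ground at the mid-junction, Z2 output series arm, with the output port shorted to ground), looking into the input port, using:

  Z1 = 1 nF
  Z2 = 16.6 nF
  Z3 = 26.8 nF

Step 1 — Angular frequency: ω = 2π·f = 2π·2000 = 1.257e+04 rad/s.
Step 2 — Component impedances:
  Z1: Z = 1/(jωC) = -j/(ω·C) = 0 - j7.958e+04 Ω
  Z2: Z = 1/(jωC) = -j/(ω·C) = 0 - j4794 Ω
  Z3: Z = 1/(jωC) = -j/(ω·C) = 0 - j2969 Ω
Step 3 — With the output port shorted to ground, the output series arm Z2 runs from the junction to ground; the shunt arm Z3 also runs from the junction to ground. They appear in parallel: Z3 || Z2 = 0 - j1834 Ω.
Step 4 — Series with input arm Z1: Z_in = Z1 + (Z3 || Z2) = 0 - j8.141e+04 Ω = 8.141e+04∠-90.0° Ω.
Step 5 — Power factor: PF = cos(φ) = Re(Z)/|Z| = 0/8.141e+04 = 0.
Step 6 — Type: Im(Z) = -8.141e+04 ⇒ leading (phase φ = -90.0°).

PF = 0 (leading, φ = -90.0°)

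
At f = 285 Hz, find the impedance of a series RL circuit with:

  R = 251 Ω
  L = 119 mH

Step 1 — Angular frequency: ω = 2π·f = 2π·285 = 1791 rad/s.
Step 2 — Component impedances:
  R: Z = R = 251 Ω
  L: Z = jωL = j·1791·0.119 = 0 + j213.1 Ω
Step 3 — Series combination: Z_total = R + L = 251 + j213.1 Ω = 329.3∠40.3° Ω.

Z = 251 + j213.1 Ω = 329.3∠40.3° Ω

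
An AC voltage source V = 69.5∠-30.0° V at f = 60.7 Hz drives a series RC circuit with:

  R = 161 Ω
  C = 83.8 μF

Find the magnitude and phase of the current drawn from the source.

Step 1 — Angular frequency: ω = 2π·f = 2π·60.7 = 381.4 rad/s.
Step 2 — Component impedances:
  R: Z = R = 161 Ω
  C: Z = 1/(jωC) = -j/(ω·C) = 0 - j31.29 Ω
Step 3 — Series combination: Z_total = R + C = 161 - j31.29 Ω = 164∠-11.0° Ω.
Step 4 — Source phasor: V = 69.5∠-30.0° V = 60.19 - j34.75 V.
Step 5 — Ohm's law: I = V / Z_total = (60.19 - j34.75) / (161 - j31.29) = 0.4007 - j0.138 A.
Step 6 — Convert to polar: |I| = 0.4237 A, ∠I = -19.0°.

I = 0.4237∠-19.0° A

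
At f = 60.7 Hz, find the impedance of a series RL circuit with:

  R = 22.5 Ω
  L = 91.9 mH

Step 1 — Angular frequency: ω = 2π·f = 2π·60.7 = 381.4 rad/s.
Step 2 — Component impedances:
  R: Z = R = 22.5 Ω
  L: Z = jωL = j·381.4·0.0919 = 0 + j35.05 Ω
Step 3 — Series combination: Z_total = R + L = 22.5 + j35.05 Ω = 41.65∠57.3° Ω.

Z = 22.5 + j35.05 Ω = 41.65∠57.3° Ω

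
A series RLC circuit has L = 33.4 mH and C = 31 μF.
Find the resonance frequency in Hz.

Step 1 — Resonance condition Im(Z)=0 gives ω₀ = 1/√(LC).
Step 2 — ω₀ = 1/√(0.0334·3.1e-05) = 982.8 rad/s.
Step 3 — f₀ = ω₀/(2π) = 156.4 Hz.

f₀ = 156.4 Hz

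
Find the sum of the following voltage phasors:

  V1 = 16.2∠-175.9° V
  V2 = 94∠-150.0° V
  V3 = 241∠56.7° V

Step 1 — Convert each phasor to rectangular form:
  V1 = 16.2·(cos(-175.9°) + j·sin(-175.9°)) = -16.16 - j1.158 V
  V2 = 94·(cos(-150.0°) + j·sin(-150.0°)) = -81.41 - j47 V
  V3 = 241·(cos(56.7°) + j·sin(56.7°)) = 132.3 + j201.4 V
Step 2 — Sum components: V_total = 34.75 + j153.3 V.
Step 3 — Convert to polar: |V_total| = 157.2 V, ∠V_total = 77.2°.

V_total = 157.2∠77.2° V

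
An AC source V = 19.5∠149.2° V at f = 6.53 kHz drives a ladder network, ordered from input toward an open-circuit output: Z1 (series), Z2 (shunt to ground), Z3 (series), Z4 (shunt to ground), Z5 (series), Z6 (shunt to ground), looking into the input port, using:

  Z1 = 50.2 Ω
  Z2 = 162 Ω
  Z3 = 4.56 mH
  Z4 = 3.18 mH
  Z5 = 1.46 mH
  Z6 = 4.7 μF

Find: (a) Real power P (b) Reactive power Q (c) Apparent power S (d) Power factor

Step 1 — Angular frequency: ω = 2π·f = 2π·6530 = 4.103e+04 rad/s.
Step 2 — Component impedances:
  Z1: Z = R = 50.2 Ω
  Z2: Z = R = 162 Ω
  Z3: Z = jωL = j·4.103e+04·0.00456 = 0 + j187.1 Ω
  Z4: Z = jωL = j·4.103e+04·0.00318 = 0 + j130.5 Ω
  Z5: Z = jωL = j·4.103e+04·0.00146 = 0 + j59.9 Ω
  Z6: Z = 1/(jωC) = -j/(ω·C) = 0 - j5.186 Ω
Step 3 — Ladder network (open output): work backward from the far end, alternating series and parallel combinations. Z_in = 157.1 + j76.75 Ω = 174.8∠26.0° Ω.
Step 4 — Source phasor: V = 19.5∠149.2° V = -16.75 + j9.985 V.
Step 5 — Current: I = V / Z = -0.06101 + j0.09336 A = 0.1115∠123.2° A.
Step 6 — Complex power: S = V·I* = 1.954 + j0.9546 VA.
Step 7 — Real power: P = Re(S) = 1.954 W.
Step 8 — Reactive power: Q = Im(S) = 0.9546 VAR.
Step 9 — Apparent power: |S| = 2.175 VA.
Step 10 — Power factor: PF = P/|S| = 0.8985 (lagging).

(a) P = 1.954 W  (b) Q = 0.9546 VAR  (c) S = 2.175 VA  (d) PF = 0.8985 (lagging)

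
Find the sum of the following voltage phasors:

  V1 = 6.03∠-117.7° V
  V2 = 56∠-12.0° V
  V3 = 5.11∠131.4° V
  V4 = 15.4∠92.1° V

Step 1 — Convert each phasor to rectangular form:
  V1 = 6.03·(cos(-117.7°) + j·sin(-117.7°)) = -2.803 - j5.339 V
  V2 = 56·(cos(-12.0°) + j·sin(-12.0°)) = 54.78 - j11.64 V
  V3 = 5.11·(cos(131.4°) + j·sin(131.4°)) = -3.379 + j3.833 V
  V4 = 15.4·(cos(92.1°) + j·sin(92.1°)) = -0.5643 + j15.39 V
Step 2 — Sum components: V_total = 48.03 + j2.241 V.
Step 3 — Convert to polar: |V_total| = 48.08 V, ∠V_total = 2.7°.

V_total = 48.08∠2.7° V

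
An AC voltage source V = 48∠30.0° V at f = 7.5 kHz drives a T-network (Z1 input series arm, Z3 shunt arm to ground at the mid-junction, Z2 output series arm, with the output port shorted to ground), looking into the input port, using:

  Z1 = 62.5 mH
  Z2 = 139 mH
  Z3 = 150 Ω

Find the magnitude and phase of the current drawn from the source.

Step 1 — Angular frequency: ω = 2π·f = 2π·7500 = 4.712e+04 rad/s.
Step 2 — Component impedances:
  Z1: Z = jωL = j·4.712e+04·0.0625 = 0 + j2945 Ω
  Z2: Z = jωL = j·4.712e+04·0.139 = 0 + j6550 Ω
  Z3: Z = R = 150 Ω
Step 3 — With the output port shorted to ground, the output series arm Z2 runs from the junction to ground; the shunt arm Z3 also runs from the junction to ground. They appear in parallel: Z3 || Z2 = 149.9 + j3.433 Ω.
Step 4 — Series with input arm Z1: Z_in = Z1 + (Z3 || Z2) = 149.9 + j2949 Ω = 2952∠87.1° Ω.
Step 5 — Source phasor: V = 48∠30.0° V = 41.57 + j24 V.
Step 6 — Ohm's law: I = V / Z_total = (41.57 + j24) / (149.9 + j2949) = 0.008833 - j0.01365 A.
Step 7 — Convert to polar: |I| = 0.01626 A, ∠I = -57.1°.

I = 0.01626∠-57.1° A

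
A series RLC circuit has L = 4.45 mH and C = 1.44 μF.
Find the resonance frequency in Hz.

Step 1 — Resonance condition Im(Z)=0 gives ω₀ = 1/√(LC).
Step 2 — ω₀ = 1/√(0.00445·1.44e-06) = 1.249e+04 rad/s.
Step 3 — f₀ = ω₀/(2π) = 1988 Hz.

f₀ = 1988 Hz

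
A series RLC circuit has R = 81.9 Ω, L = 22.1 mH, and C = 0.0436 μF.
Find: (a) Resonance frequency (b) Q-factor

Step 1 — Resonance condition Im(Z)=0 gives ω₀ = 1/√(LC).
Step 2 — ω₀ = 1/√(0.0221·4.36e-08) = 3.222e+04 rad/s.
Step 3 — f₀ = ω₀/(2π) = 5127 Hz.
Step 4 — Series Q: Q = ω₀L/R = 3.222e+04·0.0221/81.9 = 8.693.

(a) f₀ = 5127 Hz  (b) Q = 8.693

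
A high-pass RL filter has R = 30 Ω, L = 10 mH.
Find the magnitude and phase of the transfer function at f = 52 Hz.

Step 1 — Angular frequency: ω = 2π·52 = 326.7 rad/s.
Step 2 — Transfer function: H(jω) = jωL/(R + jωL).
Step 3 — Numerator jωL = j·3.267; denominator R + jωL = 30 + j3.267.
Step 4 — H = 0.01172 + j0.1076.
Step 5 — Magnitude: |H| = 0.1083 (-19.3 dB); phase: φ = 83.8°.

|H| = 0.1083 (-19.3 dB), φ = 83.8°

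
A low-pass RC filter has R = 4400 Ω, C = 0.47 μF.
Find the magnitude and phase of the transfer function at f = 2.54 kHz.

Step 1 — Angular frequency: ω = 2π·2540 = 1.596e+04 rad/s.
Step 2 — Transfer function: H(jω) = 1/(1 + jωRC).
Step 3 — Denominator: 1 + jωRC = 1 + j·1.596e+04·4400·4.7e-07 = 1 + j33.
Step 4 — H = 0.0009172 - j0.03027.
Step 5 — Magnitude: |H| = 0.03029 (-30.4 dB); phase: φ = -88.3°.

|H| = 0.03029 (-30.4 dB), φ = -88.3°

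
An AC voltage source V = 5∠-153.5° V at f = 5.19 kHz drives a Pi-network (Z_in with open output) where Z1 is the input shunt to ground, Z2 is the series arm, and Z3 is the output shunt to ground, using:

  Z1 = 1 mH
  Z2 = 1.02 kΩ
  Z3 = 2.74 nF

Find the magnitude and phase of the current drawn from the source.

Step 1 — Angular frequency: ω = 2π·f = 2π·5190 = 3.261e+04 rad/s.
Step 2 — Component impedances:
  Z1: Z = jωL = j·3.261e+04·0.001 = 0 + j32.61 Ω
  Z2: Z = R = 1020 Ω
  Z3: Z = 1/(jωC) = -j/(ω·C) = 0 - j1.119e+04 Ω
Step 3 — With open output, the series arm Z2 and the output shunt Z3 appear in series to ground: Z2 + Z3 = 1020 - j1.119e+04 Ω.
Step 4 — Parallel with input shunt Z1: Z_in = Z1 || (Z2 + Z3) = 0.008638 + j32.7 Ω = 32.7∠90.0° Ω.
Step 5 — Source phasor: V = 5∠-153.5° V = -4.475 - j2.231 V.
Step 6 — Ohm's law: I = V / Z_total = (-4.475 - j2.231) / (0.008638 + j32.7) = -0.06825 + j0.1368 A.
Step 7 — Convert to polar: |I| = 0.1529 A, ∠I = 116.5°.

I = 0.1529∠116.5° A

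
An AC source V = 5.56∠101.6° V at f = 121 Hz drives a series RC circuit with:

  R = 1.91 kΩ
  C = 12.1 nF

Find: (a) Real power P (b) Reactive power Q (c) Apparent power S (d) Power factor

Step 1 — Angular frequency: ω = 2π·f = 2π·121 = 760.3 rad/s.
Step 2 — Component impedances:
  R: Z = R = 1910 Ω
  C: Z = 1/(jωC) = -j/(ω·C) = 0 - j1.087e+05 Ω
Step 3 — Series combination: Z_total = R + C = 1910 - j1.087e+05 Ω = 1.087e+05∠-89.0° Ω.
Step 4 — Source phasor: V = 5.56∠101.6° V = -1.118 + j5.446 V.
Step 5 — Current: I = V / Z = -5.027e-05 - j9.401e-06 A = 5.114e-05∠-169.4° A.
Step 6 — Complex power: S = V·I* = 4.995e-06 - j0.0002843 VA.
Step 7 — Real power: P = Re(S) = 4.995e-06 W.
Step 8 — Reactive power: Q = Im(S) = -0.0002843 VAR.
Step 9 — Apparent power: |S| = 0.0002843 VA.
Step 10 — Power factor: PF = P/|S| = 0.01757 (leading).

(a) P = 4.995e-06 W  (b) Q = -0.0002843 VAR  (c) S = 0.0002843 VA  (d) PF = 0.01757 (leading)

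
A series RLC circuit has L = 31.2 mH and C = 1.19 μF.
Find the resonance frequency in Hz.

Step 1 — Resonance condition Im(Z)=0 gives ω₀ = 1/√(LC).
Step 2 — ω₀ = 1/√(0.0312·1.19e-06) = 5190 rad/s.
Step 3 — f₀ = ω₀/(2π) = 826 Hz.

f₀ = 826 Hz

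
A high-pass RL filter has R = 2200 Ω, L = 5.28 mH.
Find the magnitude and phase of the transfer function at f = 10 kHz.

Step 1 — Angular frequency: ω = 2π·1e+04 = 6.283e+04 rad/s.
Step 2 — Transfer function: H(jω) = jωL/(R + jωL).
Step 3 — Numerator jωL = j·331.8; denominator R + jωL = 2200 + j331.8.
Step 4 — H = 0.02223 + j0.1474.
Step 5 — Magnitude: |H| = 0.1491 (-16.5 dB); phase: φ = 81.4°.

|H| = 0.1491 (-16.5 dB), φ = 81.4°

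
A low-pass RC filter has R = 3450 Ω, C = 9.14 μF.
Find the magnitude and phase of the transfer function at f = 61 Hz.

Step 1 — Angular frequency: ω = 2π·61 = 383.3 rad/s.
Step 2 — Transfer function: H(jω) = 1/(1 + jωRC).
Step 3 — Denominator: 1 + jωRC = 1 + j·383.3·3450·9.14e-06 = 1 + j12.09.
Step 4 — H = 0.0068 - j0.08218.
Step 5 — Magnitude: |H| = 0.08246 (-21.7 dB); phase: φ = -85.3°.

|H| = 0.08246 (-21.7 dB), φ = -85.3°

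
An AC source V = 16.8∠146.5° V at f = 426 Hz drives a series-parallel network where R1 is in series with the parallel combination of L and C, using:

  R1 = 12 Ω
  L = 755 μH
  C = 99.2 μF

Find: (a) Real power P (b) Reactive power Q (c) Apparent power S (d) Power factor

Step 1 — Angular frequency: ω = 2π·f = 2π·426 = 2677 rad/s.
Step 2 — Component impedances:
  R1: Z = R = 12 Ω
  L: Z = jωL = j·2677·0.000755 = 0 + j2.021 Ω
  C: Z = 1/(jωC) = -j/(ω·C) = 0 - j3.766 Ω
Step 3 — Parallel branch: L || C = 1/(1/L + 1/C) = 0 + j4.361 Ω.
Step 4 — Series with R1: Z_total = R1 + (L || C) = 12 + j4.361 Ω = 12.77∠20.0° Ω.
Step 5 — Source phasor: V = 16.8∠146.5° V = -14.01 + j9.273 V.
Step 6 — Current: I = V / Z = -0.7832 + j1.057 A = 1.316∠126.5° A.
Step 7 — Complex power: S = V·I* = 20.78 + j7.55 VA.
Step 8 — Real power: P = Re(S) = 20.78 W.
Step 9 — Reactive power: Q = Im(S) = 7.55 VAR.
Step 10 — Apparent power: |S| = 22.11 VA.
Step 11 — Power factor: PF = P/|S| = 0.9399 (lagging).

(a) P = 20.78 W  (b) Q = 7.55 VAR  (c) S = 22.11 VA  (d) PF = 0.9399 (lagging)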